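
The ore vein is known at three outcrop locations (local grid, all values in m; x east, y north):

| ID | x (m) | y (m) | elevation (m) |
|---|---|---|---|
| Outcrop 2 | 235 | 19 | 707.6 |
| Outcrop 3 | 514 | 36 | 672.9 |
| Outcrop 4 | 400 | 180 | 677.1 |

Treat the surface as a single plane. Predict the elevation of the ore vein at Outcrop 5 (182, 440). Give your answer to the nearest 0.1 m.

686.1 m

Two edge vectors: Outcrop 2→Outcrop 3 = (279, 17, -34.7), Outcrop 2→Outcrop 4 = (165, 161, -30.5).
Normal n = (Outcrop 2→Outcrop 3) × (Outcrop 2→Outcrop 4) = (5068.2, 2784, 42114).
So ∂z/∂x = −n_x/n_z = −0.12034 and ∂z/∂y = −n_y/n_z = −0.06611.
Intercept c from Outcrop 2: 707.6 + 28.28 + 1.26 = 737.14.
At (182, 440): z = −21.9 − 29.1 + 737.14 = 686.1 m.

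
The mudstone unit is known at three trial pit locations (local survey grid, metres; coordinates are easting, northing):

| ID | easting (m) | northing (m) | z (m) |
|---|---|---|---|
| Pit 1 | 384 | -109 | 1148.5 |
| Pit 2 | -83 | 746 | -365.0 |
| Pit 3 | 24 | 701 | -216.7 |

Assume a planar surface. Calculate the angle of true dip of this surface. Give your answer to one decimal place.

57.3°

Let the plane be z = a·easting + b·northing + c.
Pit 2−Pit 1: −467a + 855b = −1513.5;  Pit 3−Pit 1: −360a + 810b = −1365.2.
Solving gives a = 0.83282, b = −1.31529.
Gradient magnitude |∇z| = √(a² + b²) = √(0.69359 + 1.72998) = 1.55678.
True dip = arctan(1.55678) = 57.3°, dipping toward NNW (azimuth ≈ 328°).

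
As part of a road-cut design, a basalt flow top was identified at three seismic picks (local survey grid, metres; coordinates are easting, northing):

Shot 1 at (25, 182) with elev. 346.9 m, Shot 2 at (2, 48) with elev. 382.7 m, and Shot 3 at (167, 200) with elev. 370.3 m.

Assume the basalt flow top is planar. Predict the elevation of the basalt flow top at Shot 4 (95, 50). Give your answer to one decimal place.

401.0 m

Let the plane be z = a·easting + b·northing + c.
Shot 2−Shot 1: −23a − 134b = 35.8;  Shot 3−Shot 1: 142a + 18b = 23.4.
Solving gives a = 0.20307, b = −0.30202.
Then c = 346.9 − a·25 − b·182 = 396.79.
At (95, 50): z = 19.3 − 15.1 + 396.79 = 401.0 m.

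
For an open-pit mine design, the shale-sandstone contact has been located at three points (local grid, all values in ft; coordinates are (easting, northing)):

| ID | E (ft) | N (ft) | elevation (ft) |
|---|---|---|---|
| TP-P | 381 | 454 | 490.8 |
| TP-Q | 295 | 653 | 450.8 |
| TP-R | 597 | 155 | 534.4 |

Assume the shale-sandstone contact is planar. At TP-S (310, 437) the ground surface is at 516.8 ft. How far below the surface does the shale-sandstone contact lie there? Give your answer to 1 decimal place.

Two edge vectors: TP-P→TP-Q = (-86, 199, -40), TP-P→TP-R = (216, -299, 43.6).
Normal n = (TP-P→TP-Q) × (TP-P→TP-R) = (-3283.6, -4890.4, -17270).
So ∂z/∂E = −n_x/n_z = −0.19013 and ∂z/∂N = −n_y/n_z = −0.28317.
Intercept c from TP-P: 490.8 + 72.44 + 128.56 = 691.80.
At (310, 437): z_contact = −58.94 − 123.75 + 691.80 = 509.11 ft.
Depth below ground = 516.8 − 509.11 = 7.7 ft.

7.7 ft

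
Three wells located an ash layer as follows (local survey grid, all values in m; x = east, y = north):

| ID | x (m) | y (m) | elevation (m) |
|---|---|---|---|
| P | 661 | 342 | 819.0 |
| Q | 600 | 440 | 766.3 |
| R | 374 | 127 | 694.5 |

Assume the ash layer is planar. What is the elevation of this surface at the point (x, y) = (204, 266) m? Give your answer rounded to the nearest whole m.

Two edge vectors: P→Q = (-61, 98, -52.7), P→R = (-287, -215, -124.5).
Normal n = (P→Q) × (P→R) = (-23531.5, 7530.4, 41241).
So ∂z/∂x = −n_x/n_z = 0.57059 and ∂z/∂y = −n_y/n_z = −0.18259.
Intercept c from P: 819 − 377.16 + 62.45 = 504.29.
At (204, 266): z = 116.4 − 48.6 + 504.29 = 572.1 m.

572 m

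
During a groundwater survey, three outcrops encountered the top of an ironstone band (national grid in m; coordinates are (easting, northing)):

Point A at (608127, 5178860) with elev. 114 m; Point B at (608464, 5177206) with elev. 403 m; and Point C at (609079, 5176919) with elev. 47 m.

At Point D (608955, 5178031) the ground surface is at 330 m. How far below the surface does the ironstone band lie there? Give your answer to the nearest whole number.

Two edge vectors: Point A→Point B = (337, -1654, 289), Point A→Point C = (952, -1941, -67).
Normal n = (Point A→Point B) × (Point A→Point C) = (671767, 297707, 920491).
So ∂z/∂E = −n_x/n_z = −0.72979203 and ∂z/∂N = −n_y/n_z = −0.32342196.
Intercept c from Point A: 114 + 443806.24 + 1674957.03 = 2118877.27.
At (608955, 5178031): z_contact = −444410.5 − 1674688.9 + 2118877.27 = -222.2 m.
Depth below ground = 330 − (-222.2) = 552 m.

552 m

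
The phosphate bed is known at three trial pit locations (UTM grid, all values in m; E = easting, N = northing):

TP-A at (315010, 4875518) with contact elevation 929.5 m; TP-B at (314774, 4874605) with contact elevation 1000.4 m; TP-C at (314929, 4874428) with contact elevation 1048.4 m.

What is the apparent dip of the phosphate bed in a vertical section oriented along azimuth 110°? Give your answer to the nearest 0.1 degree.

11.4°

Two edge vectors: TP-A→TP-B = (-236, -913, 70.9), TP-A→TP-C = (-81, -1090, 118.9).
Normal n = (TP-A→TP-B) × (TP-A→TP-C) = (-31274.7, 22317.5, 183287).
So ∂z/∂E = −n_x/n_z = 0.17063 and ∂z/∂N = −n_y/n_z = −0.12176.
Unit vector along 110° is (sin 110°, cos 110°) = (0.9397, -0.3420).
Slope in that direction = a·(0.9397) + b·(-0.3420) = 0.20199.
Apparent dip = arctan|0.20199| = 11.4° (true dip is 11.8°, so apparent ≤ true as expected).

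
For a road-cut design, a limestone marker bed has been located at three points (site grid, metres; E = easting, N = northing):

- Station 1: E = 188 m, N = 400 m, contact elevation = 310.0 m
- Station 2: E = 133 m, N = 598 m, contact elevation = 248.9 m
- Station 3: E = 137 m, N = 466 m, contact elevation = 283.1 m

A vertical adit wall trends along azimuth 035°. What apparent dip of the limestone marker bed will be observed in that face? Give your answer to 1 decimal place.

5.3°

Two edge vectors: Station 1→Station 2 = (-55, 198, -61.1), Station 1→Station 3 = (-51, 66, -26.9).
Normal n = (Station 1→Station 2) × (Station 1→Station 3) = (-1293.6, 1636.6, 6468).
So ∂z/∂E = −n_x/n_z = 0.20000 and ∂z/∂N = −n_y/n_z = −0.25303.
Unit vector along 035° is (sin 35°, cos 35°) = (0.5736, 0.8192).
Slope in that direction = a·(0.5736) + b·(0.8192) = −0.09256.
Apparent dip = arctan|0.09256| = 5.3° (true dip is 17.9°, so apparent ≤ true as expected).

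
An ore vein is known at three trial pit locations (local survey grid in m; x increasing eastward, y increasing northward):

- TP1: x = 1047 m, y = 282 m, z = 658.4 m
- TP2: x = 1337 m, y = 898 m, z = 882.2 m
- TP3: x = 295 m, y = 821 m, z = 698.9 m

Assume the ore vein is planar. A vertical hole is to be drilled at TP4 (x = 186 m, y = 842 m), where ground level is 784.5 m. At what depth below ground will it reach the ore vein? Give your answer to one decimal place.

Let the plane be z = a·x + b·y + c.
TP2−TP1: 290a + 616b = 223.8;  TP3−TP1: −752a + 539b = 40.5.
Solving gives a = 0.154437, b = 0.290606.
Then c = 658.4 − a·1047 − b·282 = 414.75.
At (186, 842): z_contact = 28.73 + 244.69 + 414.75 = 688.17 m.
Depth below ground = 784.5 − 688.17 = 96.3 m.

96.3 m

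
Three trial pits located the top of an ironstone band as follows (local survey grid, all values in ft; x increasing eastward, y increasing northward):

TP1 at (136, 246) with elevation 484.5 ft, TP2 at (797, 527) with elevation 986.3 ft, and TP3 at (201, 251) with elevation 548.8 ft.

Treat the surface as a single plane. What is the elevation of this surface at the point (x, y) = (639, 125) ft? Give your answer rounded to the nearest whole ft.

Two edge vectors: TP1→TP2 = (661, 281, 501.8), TP1→TP3 = (65, 5, 64.3).
Normal n = (TP1→TP2) × (TP1→TP3) = (15559.3, -9885.3, -14960).
So ∂z/∂x = −n_x/n_z = 1.04006 and ∂z/∂y = −n_y/n_z = −0.66078.
Intercept c from TP1: 484.5 − 141.45 + 162.55 = 505.60.
At (639, 125): z = 664.6 − 82.6 + 505.60 = 1087.6 ft.

1088 ft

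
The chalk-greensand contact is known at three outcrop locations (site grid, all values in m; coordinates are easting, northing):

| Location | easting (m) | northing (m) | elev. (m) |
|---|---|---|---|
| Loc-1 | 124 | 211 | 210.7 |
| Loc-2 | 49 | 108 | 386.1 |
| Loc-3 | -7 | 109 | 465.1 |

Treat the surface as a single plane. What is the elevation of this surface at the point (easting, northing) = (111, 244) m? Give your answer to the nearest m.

Two edge vectors: Loc-1→Loc-2 = (-75, -103, 175.4), Loc-1→Loc-3 = (-131, -102, 254.4).
Normal n = (Loc-1→Loc-2) × (Loc-1→Loc-3) = (-8312.4, -3897.4, -5843).
So ∂z/∂easting = −n_x/n_z = −1.42263 and ∂z/∂northing = −n_y/n_z = −0.66702.
Intercept c from Loc-1: 210.7 + 176.41 + 140.74 = 527.85.
At (111, 244): z = −157.9 − 162.8 + 527.85 = 207.2 m.

207 m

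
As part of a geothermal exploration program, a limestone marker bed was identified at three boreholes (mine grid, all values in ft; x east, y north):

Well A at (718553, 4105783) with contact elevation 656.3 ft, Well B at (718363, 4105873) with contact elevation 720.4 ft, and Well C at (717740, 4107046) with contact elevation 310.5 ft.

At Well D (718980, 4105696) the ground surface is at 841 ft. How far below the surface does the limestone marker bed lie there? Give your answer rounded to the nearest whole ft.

410 ft

Let the plane be z = a·x + b·y + c.
Well B−Well A: −190a + 90b = 64.1;  Well C−Well A: −813a + 1263b = −345.8.
Solving gives a = −0.67194424, b = −0.70632674.
Then c = 656.3 − a·718553 − b·4105783 = 3383508.17.
At (718980, 4105696): z_contact = −483114.5 − 2899962.9 + 3383508.17 = 430.8 ft.
Depth below ground = 841 − 430.8 = 410 ft.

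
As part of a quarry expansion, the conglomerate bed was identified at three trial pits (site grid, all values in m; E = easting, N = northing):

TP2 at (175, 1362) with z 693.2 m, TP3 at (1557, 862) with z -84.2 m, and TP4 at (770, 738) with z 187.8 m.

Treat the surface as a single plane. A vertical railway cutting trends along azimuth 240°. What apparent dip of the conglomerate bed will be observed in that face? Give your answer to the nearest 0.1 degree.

8.4°

Let the plane be z = a·E + b·N + c.
TP3−TP2: 1382a − 500b = −777.4;  TP4−TP2: 595a − 624b = −505.4.
Solving gives a = −0.41142, b = 0.41764.
Unit vector along 240° is (sin 240°, cos 240°) = (-0.8660, -0.5000).
Slope in that direction = a·(-0.8660) + b·(-0.5000) = 0.14748.
Apparent dip = arctan|0.14748| = 8.4° (true dip is 30.4°, so apparent ≤ true as expected).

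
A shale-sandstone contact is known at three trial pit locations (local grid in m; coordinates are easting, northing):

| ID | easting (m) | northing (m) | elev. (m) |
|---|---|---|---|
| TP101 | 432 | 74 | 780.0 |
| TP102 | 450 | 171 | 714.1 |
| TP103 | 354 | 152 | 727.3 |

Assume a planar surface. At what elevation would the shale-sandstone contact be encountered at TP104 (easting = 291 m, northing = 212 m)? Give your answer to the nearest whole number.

687 m

Let the plane be z = a·easting + b·northing + c.
TP102−TP101: 18a + 97b = −65.9;  TP103−TP101: −78a + 78b = −52.7.
Solving gives a = −0.00315, b = −0.67880.
Then c = 780 − a·432 − b·74 = 831.59.
At (291, 212): z = −0.9 − 143.9 + 831.59 = 686.8 m.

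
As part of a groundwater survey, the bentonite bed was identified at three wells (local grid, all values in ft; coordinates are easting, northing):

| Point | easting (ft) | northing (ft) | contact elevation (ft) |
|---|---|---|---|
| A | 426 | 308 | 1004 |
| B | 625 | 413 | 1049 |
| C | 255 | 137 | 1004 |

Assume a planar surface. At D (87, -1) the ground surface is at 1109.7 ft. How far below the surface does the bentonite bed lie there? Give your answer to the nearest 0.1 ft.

Let the plane be z = a·easting + b·northing + c.
B−A: 199a + 105b = 45;  C−A: −171a − 171b = 0.
Solving gives a = 0.47872, b = −0.47872.
Then c = 1004 − a·426 − b·308 = 947.51.
At (87, -1): z_contact = 41.65 + 0.48 + 947.51 = 989.64 ft.
Depth below ground = 1109.7 − 989.64 = 120.1 ft.

120.1 ft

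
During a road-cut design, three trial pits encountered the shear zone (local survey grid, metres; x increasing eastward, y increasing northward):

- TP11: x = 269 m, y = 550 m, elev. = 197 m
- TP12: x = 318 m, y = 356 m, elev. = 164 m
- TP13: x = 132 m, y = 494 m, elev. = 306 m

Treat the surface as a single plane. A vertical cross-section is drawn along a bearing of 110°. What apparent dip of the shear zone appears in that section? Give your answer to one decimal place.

36.0°

Two edge vectors: TP11→TP12 = (49, -194, -33), TP11→TP13 = (-137, -56, 109).
Normal n = (TP11→TP12) × (TP11→TP13) = (-22994, -820, -29322).
So ∂z/∂x = −n_x/n_z = −0.78419 and ∂z/∂y = −n_y/n_z = −0.02797.
Unit vector along 110° is (sin 110°, cos 110°) = (0.9397, -0.3420).
Slope in that direction = a·(0.9397) + b·(-0.3420) = −0.72733.
Apparent dip = arctan|0.72733| = 36.0° (true dip is 38.1°, so apparent ≤ true as expected).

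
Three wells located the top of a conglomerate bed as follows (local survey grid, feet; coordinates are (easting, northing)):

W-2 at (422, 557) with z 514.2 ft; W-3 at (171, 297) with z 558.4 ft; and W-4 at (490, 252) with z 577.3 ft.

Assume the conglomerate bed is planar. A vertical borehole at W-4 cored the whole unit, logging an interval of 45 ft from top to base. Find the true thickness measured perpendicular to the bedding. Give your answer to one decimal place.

44.1 ft

Let the plane be z = a·E + b·N + c.
W-3−W-2: −251a − 260b = 44.2;  W-4−W-2: 68a − 305b = 63.1.
Solving gives a = 0.03104, b = −0.19996.
|∇z| = √(a²+b²) = 0.20236, so dip δ = arctan(0.20236) = 11.44°.
True thickness = vertical thickness × cos δ = 45 × cos 11.44° = 44.1 ft.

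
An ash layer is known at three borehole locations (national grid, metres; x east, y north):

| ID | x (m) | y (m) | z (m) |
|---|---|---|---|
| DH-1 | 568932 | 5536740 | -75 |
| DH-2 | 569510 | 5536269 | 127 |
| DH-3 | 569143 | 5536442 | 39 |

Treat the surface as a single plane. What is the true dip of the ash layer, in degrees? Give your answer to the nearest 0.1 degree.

18.3°

Let the plane be z = a·x + b·y + c.
DH-2−DH-1: 578a − 471b = 202;  DH-3−DH-1: 211a − 298b = 114.
Solving gives a = 0.08924, b = −0.31937.
Gradient magnitude |∇z| = √(a² + b²) = √(0.00796 + 0.10199) = 0.33160.
True dip = arctan(0.33160) = 18.3°, dipping toward NNW (azimuth ≈ 344°).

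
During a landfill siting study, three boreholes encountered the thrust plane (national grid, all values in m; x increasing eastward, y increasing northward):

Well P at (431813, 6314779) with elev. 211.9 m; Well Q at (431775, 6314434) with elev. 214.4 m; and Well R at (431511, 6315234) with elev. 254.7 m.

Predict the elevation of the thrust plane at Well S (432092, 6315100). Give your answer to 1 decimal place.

177.7 m

Let the plane be z = a·x + b·y + c.
Well Q−Well P: −38a − 345b = 2.5;  Well R−Well P: −302a + 455b = 42.8.
Solving gives a = −0.130914554, b = 0.007173197.
Then c = 211.9 − a·431813 − b·6314779 = 11445.35.
At (432092, 6315100): z = −56567.1 + 45299.5 + 11445.35 = 177.7 m.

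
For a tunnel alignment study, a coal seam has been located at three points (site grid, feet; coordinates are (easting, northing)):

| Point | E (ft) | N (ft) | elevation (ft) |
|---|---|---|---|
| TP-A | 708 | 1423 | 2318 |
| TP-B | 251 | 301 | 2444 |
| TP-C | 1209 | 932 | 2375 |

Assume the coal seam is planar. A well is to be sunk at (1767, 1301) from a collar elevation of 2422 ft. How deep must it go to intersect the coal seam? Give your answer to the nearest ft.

87 ft

Two edge vectors: TP-A→TP-B = (-457, -1122, 126), TP-A→TP-C = (501, -491, 57).
Normal n = (TP-A→TP-B) × (TP-A→TP-C) = (-2088, 89175, 786509).
So ∂z/∂E = −n_x/n_z = 0.00265 and ∂z/∂N = −n_y/n_z = −0.11338.
Intercept c from TP-A: 2318 − 1.88 + 161.34 = 2477.46.
At (1767, 1301): z_contact = 4.7 − 147.5 + 2477.46 = 2334.6 ft.
Depth below ground = 2422 − 2334.6 = 87 ft.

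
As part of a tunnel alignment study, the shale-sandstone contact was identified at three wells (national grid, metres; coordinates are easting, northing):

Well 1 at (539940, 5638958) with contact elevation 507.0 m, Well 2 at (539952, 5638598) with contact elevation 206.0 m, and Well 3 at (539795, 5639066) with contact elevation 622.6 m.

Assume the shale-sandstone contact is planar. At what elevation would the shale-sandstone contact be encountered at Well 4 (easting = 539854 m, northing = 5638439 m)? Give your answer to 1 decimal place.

91.5 m

Two edge vectors: Well 1→Well 2 = (12, -360, -301), Well 1→Well 3 = (-145, 108, 115.6).
Normal n = (Well 1→Well 2) × (Well 1→Well 3) = (-9108, 42257.8, -50904).
So ∂z/∂easting = −n_x/n_z = −0.178925035 and ∂z/∂northing = −n_y/n_z = 0.830146943.
Intercept c from Well 1: 507 + 96608.78 − 4681163.75 = −4584047.96.
At (539854, 5638439): z = −96593.4 + 4680732.9 − 4584047.96 = 91.5 m.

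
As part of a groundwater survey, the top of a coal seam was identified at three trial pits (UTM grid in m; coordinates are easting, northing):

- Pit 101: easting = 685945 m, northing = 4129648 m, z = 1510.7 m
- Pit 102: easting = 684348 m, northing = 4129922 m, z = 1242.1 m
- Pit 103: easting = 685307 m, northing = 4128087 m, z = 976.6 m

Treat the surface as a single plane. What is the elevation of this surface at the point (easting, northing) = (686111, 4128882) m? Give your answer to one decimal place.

1350.2 m

Let the plane be z = a·easting + b·northing + c.
Pit 102−Pit 101: −1597a + 274b = −268.6;  Pit 103−Pit 101: −638a − 1561b = −534.1.
Solving gives a = 0.212026034, b = 0.255494805.
Then c = 1510.7 − a·685945 − b·4129648 = −1199031.11.
At (686111, 4128882): z = 145473.4 + 1054907.9 − 1199031.11 = 1350.2 m.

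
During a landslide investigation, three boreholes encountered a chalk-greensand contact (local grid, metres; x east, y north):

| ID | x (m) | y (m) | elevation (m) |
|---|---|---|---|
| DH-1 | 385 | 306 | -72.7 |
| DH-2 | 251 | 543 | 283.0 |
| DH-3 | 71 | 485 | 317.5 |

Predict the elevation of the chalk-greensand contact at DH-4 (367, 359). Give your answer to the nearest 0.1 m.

0.0 m

Let the plane be z = a·x + b·y + c.
DH-2−DH-1: −134a + 237b = 355.7;  DH-3−DH-1: −314a + 179b = 390.2.
Solving gives a = −0.57121, b = 1.17788.
Then c = -72.7 − a·385 − b·306 = −213.22.
At (367, 359): z = −209.6 + 422.9 − 213.22 = 0.0 m.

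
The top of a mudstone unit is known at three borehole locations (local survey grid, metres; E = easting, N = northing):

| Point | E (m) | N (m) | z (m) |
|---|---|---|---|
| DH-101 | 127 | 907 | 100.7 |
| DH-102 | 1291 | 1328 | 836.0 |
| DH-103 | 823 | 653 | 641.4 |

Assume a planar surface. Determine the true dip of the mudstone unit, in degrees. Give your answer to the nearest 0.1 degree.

36.2°

Let the plane be z = a·E + b·N + c.
DH-102−DH-101: 1164a + 421b = 735.3;  DH-103−DH-101: 696a − 254b = 540.7.
Solving gives a = 0.70396, b = −0.19978.
Gradient magnitude |∇z| = √(a² + b²) = √(0.49556 + 0.03991) = 0.73176.
True dip = arctan(0.73176) = 36.2°, dipping toward WNW (azimuth ≈ 286°).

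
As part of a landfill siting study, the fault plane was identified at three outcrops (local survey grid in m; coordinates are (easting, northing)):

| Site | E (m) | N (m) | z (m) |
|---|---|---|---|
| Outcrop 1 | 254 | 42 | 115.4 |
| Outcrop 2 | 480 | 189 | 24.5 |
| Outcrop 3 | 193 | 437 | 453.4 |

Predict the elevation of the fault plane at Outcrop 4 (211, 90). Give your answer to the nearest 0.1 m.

187.5 m

Two edge vectors: Outcrop 1→Outcrop 2 = (226, 147, -90.9), Outcrop 1→Outcrop 3 = (-61, 395, 338).
Normal n = (Outcrop 1→Outcrop 2) × (Outcrop 1→Outcrop 3) = (85591.5, -70843.1, 98237).
So ∂z/∂E = −n_x/n_z = −0.87128 and ∂z/∂N = −n_y/n_z = 0.72114.
Intercept c from Outcrop 1: 115.4 + 221.30 − 30.29 = 306.42.
At (211, 90): z = −183.8 + 64.9 + 306.42 = 187.5 m.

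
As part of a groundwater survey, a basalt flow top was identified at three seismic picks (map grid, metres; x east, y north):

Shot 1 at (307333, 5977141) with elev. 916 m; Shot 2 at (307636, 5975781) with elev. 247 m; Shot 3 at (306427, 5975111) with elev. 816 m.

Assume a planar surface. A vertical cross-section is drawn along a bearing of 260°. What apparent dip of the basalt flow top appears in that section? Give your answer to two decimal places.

Let the plane be z = a·x + b·y + c.
Shot 2−Shot 1: 303a − 1360b = −669;  Shot 3−Shot 1: −906a − 2030b = −100.
Solving gives a = −0.66156, b = 0.34452.
Unit vector along 260° is (sin 260°, cos 260°) = (-0.9848, -0.1736).
Slope in that direction = a·(-0.9848) + b·(-0.1736) = 0.59169.
Apparent dip = arctan|0.59169| = 30.61° (true dip is 36.7°, so apparent ≤ true as expected).

30.61°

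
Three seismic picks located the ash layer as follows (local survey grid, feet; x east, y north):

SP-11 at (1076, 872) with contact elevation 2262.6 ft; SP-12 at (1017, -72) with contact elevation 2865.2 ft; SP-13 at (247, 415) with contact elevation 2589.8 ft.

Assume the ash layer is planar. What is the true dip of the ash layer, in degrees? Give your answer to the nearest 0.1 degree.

32.5°

Let the plane be z = a·x + b·y + c.
SP-12−SP-11: −59a − 944b = 602.6;  SP-13−SP-11: −829a − 457b = 327.2.
Solving gives a = −0.04432, b = −0.63558.
Gradient magnitude |∇z| = √(a² + b²) = √(0.00196 + 0.40396) = 0.63712.
True dip = arctan(0.63712) = 32.5°, dipping toward N (azimuth ≈ 004°).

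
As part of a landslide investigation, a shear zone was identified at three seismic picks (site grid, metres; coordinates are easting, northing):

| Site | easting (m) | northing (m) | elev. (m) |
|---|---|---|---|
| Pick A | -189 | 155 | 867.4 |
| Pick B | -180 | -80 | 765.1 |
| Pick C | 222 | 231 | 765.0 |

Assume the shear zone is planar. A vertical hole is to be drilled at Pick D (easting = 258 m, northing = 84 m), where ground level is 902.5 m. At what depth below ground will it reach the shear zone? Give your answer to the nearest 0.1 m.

Let the plane be z = a·easting + b·northing + c.
Pick B−Pick A: 9a − 235b = −102.3;  Pick C−Pick A: 411a + 76b = −102.4.
Solving gives a = −0.32733, b = 0.42278.
Then c = 867.4 − a·-189 − b·155 = 740.00.
At (258, 84): z_contact = −84.45 + 35.51 + 740.00 = 691.07 m.
Depth below ground = 902.5 − 691.07 = 211.4 m.

211.4 m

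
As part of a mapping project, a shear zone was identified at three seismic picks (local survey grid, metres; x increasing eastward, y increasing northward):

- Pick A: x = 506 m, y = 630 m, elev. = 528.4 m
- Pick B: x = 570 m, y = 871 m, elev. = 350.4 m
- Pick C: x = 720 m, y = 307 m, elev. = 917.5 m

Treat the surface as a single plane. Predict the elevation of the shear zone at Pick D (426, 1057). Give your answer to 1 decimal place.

Two edge vectors: Pick A→Pick B = (64, 241, -178), Pick A→Pick C = (214, -323, 389.1).
Normal n = (Pick A→Pick B) × (Pick A→Pick C) = (36279.1, -62994.4, -72246).
So ∂z/∂x = −n_x/n_z = 0.502161 and ∂z/∂y = −n_y/n_z = −0.871943.
Intercept c from Pick A: 528.4 − 254.09 + 549.32 = 823.63.
At (426, 1057): z = 213.9 − 921.6 + 823.63 = 115.9 m.

115.9 m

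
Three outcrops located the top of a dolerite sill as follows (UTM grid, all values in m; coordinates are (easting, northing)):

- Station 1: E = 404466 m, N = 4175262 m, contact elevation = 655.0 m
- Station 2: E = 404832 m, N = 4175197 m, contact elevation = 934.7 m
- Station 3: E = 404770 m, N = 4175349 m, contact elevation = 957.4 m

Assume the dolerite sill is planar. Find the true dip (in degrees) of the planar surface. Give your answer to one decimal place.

44.6°

Two edge vectors: Station 1→Station 2 = (366, -65, 279.7), Station 1→Station 3 = (304, 87, 302.4).
Normal n = (Station 1→Station 2) × (Station 1→Station 3) = (-43989.9, -25649.6, 51602).
So ∂z/∂E = −n_x/n_z = 0.85248 and ∂z/∂N = −n_y/n_z = 0.49707.
Gradient magnitude |∇z| = √(a² + b²) = √(0.72673 + 0.24707) = 0.98682.
True dip = arctan(0.98682) = 44.6°, dipping toward WSW (azimuth ≈ 240°).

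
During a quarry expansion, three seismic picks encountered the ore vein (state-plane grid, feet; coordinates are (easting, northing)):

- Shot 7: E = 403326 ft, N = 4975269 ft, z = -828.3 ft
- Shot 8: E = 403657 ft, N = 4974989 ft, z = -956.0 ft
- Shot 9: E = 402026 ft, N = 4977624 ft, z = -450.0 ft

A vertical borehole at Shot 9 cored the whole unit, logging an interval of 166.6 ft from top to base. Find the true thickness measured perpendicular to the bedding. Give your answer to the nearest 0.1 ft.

Let the plane be z = a·E + b·N + c.
Shot 8−Shot 7: 331a − 280b = −127.7;  Shot 9−Shot 7: −1300a + 2355b = 378.3.
Solving gives a = −0.46885, b = −0.09818.
|∇z| = √(a²+b²) = 0.47902, so dip δ = arctan(0.47902) = 25.60°.
True thickness = vertical thickness × cos δ = 166.6 × cos 25.60° = 150.3 ft.

150.3 ft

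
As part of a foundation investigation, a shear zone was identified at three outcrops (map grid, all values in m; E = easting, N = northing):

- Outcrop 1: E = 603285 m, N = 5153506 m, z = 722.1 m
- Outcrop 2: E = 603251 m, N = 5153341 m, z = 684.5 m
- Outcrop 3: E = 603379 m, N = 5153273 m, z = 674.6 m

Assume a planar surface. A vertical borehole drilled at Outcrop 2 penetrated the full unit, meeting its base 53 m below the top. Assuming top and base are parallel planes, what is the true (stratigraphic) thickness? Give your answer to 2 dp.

Two edge vectors: Outcrop 1→Outcrop 2 = (-34, -165, -37.6), Outcrop 1→Outcrop 3 = (94, -233, -47.5).
Normal n = (Outcrop 1→Outcrop 2) × (Outcrop 1→Outcrop 3) = (-923.3, -5149.4, 23432).
So ∂z/∂E = −n_x/n_z = 0.03940 and ∂z/∂N = −n_y/n_z = 0.21976.
|∇z| = √(a²+b²) = 0.22326, so dip δ = arctan(0.22326) = 12.59°.
True thickness = vertical thickness × cos δ = 53 × cos 12.59° = 51.73 m.

51.73 m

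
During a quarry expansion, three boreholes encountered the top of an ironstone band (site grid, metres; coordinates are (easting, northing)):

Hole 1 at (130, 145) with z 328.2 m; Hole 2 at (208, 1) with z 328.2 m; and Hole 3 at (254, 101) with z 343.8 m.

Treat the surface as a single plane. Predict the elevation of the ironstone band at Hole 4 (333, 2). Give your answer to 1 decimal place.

Two edge vectors: Hole 1→Hole 2 = (78, -144, 0), Hole 1→Hole 3 = (124, -44, 15.6).
Normal n = (Hole 1→Hole 2) × (Hole 1→Hole 3) = (-2246.4, -1216.8, 14424).
So ∂z/∂E = −n_x/n_z = 0.15574 and ∂z/∂N = −n_y/n_z = 0.08436.
Intercept c from Hole 1: 328.2 − 20.25 − 12.23 = 295.72.
At (333, 2): z = 51.9 + 0.2 + 295.72 = 347.8 m.

347.8 m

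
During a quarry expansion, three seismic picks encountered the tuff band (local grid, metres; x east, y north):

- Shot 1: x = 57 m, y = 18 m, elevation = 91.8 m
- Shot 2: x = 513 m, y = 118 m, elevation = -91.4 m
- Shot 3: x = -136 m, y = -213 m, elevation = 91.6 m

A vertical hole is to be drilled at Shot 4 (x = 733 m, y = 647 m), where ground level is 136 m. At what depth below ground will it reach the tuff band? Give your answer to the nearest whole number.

Two edge vectors: Shot 1→Shot 2 = (456, 100, -183.2), Shot 1→Shot 3 = (-193, -231, -0.2).
Normal n = (Shot 1→Shot 2) × (Shot 1→Shot 3) = (-42339.2, 35448.8, -86036).
So ∂z/∂x = −n_x/n_z = −0.49211 and ∂z/∂y = −n_y/n_z = 0.41202.
Intercept c from Shot 1: 91.8 + 28.05 − 7.42 = 112.43.
At (733, 647): z_contact = −360.7 + 266.6 + 112.43 = 18.3 m.
Depth below ground = 136 − 18.3 = 118 m.

118 m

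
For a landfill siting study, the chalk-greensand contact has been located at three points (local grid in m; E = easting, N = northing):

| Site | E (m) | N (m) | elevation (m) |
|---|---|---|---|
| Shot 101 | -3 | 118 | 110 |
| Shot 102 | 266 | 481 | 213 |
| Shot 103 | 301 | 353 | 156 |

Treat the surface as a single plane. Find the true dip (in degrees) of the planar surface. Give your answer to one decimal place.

23.4°

Two edge vectors: Shot 101→Shot 102 = (269, 363, 103), Shot 101→Shot 103 = (304, 235, 46).
Normal n = (Shot 101→Shot 102) × (Shot 101→Shot 103) = (-7507, 18938, -47137).
So ∂z/∂E = −n_x/n_z = −0.15926 and ∂z/∂N = −n_y/n_z = 0.40177.
Gradient magnitude |∇z| = √(a² + b²) = √(0.02536 + 0.16142) = 0.43218.
True dip = arctan(0.43218) = 23.4°, dipping toward SSE (azimuth ≈ 158°).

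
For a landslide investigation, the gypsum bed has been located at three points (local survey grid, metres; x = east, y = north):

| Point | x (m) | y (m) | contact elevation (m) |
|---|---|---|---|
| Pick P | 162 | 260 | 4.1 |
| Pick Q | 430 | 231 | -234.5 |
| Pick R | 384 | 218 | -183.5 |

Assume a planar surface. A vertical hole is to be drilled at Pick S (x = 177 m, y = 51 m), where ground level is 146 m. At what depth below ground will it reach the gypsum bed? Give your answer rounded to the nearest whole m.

39 m

Let the plane be z = a·x + b·y + c.
Pick Q−Pick P: 268a − 29b = −238.6;  Pick R−Pick P: 222a − 42b = −187.6.
Solving gives a = −0.95077, b = −0.55882.
Then c = 4.1 − a·162 − b·260 = 303.42.
At (177, 51): z_contact = −168.3 − 28.5 + 303.42 = 106.6 m.
Depth below ground = 146 − 106.6 = 39 m.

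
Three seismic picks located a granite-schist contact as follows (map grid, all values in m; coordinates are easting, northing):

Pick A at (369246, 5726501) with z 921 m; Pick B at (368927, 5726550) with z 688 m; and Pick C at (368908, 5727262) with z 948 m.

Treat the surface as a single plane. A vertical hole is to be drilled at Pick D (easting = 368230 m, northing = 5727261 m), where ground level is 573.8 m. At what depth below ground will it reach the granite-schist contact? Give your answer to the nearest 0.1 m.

161.6 m

Let the plane be z = a·easting + b·northing + c.
Pick B−Pick A: −319a + 49b = −233;  Pick C−Pick A: −338a + 761b = 27.
Solving gives a = 0.789736380, b = 0.386242965.
Then c = 921 − a·369246 − b·5726501 = −2502506.73.
At (368230, 5727261): z_contact = 290804.63 + 2212114.27 − 2502506.73 = 412.17 m.
Depth below ground = 573.8 − 412.17 = 161.6 m.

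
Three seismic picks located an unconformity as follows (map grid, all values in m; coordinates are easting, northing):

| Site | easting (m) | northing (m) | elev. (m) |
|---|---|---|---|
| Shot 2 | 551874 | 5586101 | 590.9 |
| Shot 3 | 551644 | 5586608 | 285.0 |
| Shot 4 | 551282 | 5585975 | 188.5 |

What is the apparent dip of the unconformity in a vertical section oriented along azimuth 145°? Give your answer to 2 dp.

32.74°

Let the plane be z = a·easting + b·northing + c.
Shot 3−Shot 2: −230a + 507b = −305.9;  Shot 4−Shot 2: −592a − 126b = −402.4.
Solving gives a = 0.73699, b = −0.26902.
Unit vector along 145° is (sin 145°, cos 145°) = (0.5736, -0.8192).
Slope in that direction = a·(0.5736) + b·(-0.8192) = 0.64309.
Apparent dip = arctan|0.64309| = 32.74° (true dip is 38.1°, so apparent ≤ true as expected).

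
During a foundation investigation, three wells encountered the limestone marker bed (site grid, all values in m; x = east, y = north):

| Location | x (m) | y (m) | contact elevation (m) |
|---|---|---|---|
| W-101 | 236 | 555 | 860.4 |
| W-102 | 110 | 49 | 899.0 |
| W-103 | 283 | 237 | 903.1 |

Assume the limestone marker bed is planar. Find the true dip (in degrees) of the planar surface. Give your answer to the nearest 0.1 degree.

Let the plane be z = a·x + b·y + c.
W-102−W-101: −126a − 506b = 38.6;  W-103−W-101: 47a − 318b = 42.7.
Solving gives a = 0.14615, b = −0.11268.
Gradient magnitude |∇z| = √(a² + b²) = √(0.02136 + 0.01270) = 0.18454.
True dip = arctan(0.18454) = 10.5°, dipping toward NW (azimuth ≈ 308°).

10.5°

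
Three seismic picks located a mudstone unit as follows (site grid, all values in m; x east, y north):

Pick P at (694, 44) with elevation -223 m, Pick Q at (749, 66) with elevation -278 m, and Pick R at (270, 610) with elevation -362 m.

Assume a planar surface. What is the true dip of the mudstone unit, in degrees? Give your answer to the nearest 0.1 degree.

Two edge vectors: Pick P→Pick Q = (55, 22, -55), Pick P→Pick R = (-424, 566, -139).
Normal n = (Pick P→Pick Q) × (Pick P→Pick R) = (28072, 30965, 40458).
So ∂z/∂x = −n_x/n_z = −0.69386 and ∂z/∂y = −n_y/n_z = −0.76536.
Gradient magnitude |∇z| = √(a² + b²) = √(0.48144 + 0.58578) = 1.03306.
True dip = arctan(1.03306) = 45.9°, dipping toward NE (azimuth ≈ 042°).

45.9°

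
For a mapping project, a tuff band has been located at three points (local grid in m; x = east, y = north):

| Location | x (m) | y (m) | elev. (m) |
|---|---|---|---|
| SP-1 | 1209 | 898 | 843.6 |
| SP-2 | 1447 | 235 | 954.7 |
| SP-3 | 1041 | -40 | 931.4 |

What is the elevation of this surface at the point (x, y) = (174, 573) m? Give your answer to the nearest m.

Two edge vectors: SP-1→SP-2 = (238, -663, 111.1), SP-1→SP-3 = (-168, -938, 87.8).
Normal n = (SP-1→SP-2) × (SP-1→SP-3) = (46000.4, -39561.2, -334628).
So ∂z/∂x = −n_x/n_z = 0.13747 and ∂z/∂y = −n_y/n_z = −0.11822.
Intercept c from SP-1: 843.6 − 166.20 + 106.17 = 783.57.
At (174, 573): z = 23.9 − 67.7 + 783.57 = 739.7 m.

740 m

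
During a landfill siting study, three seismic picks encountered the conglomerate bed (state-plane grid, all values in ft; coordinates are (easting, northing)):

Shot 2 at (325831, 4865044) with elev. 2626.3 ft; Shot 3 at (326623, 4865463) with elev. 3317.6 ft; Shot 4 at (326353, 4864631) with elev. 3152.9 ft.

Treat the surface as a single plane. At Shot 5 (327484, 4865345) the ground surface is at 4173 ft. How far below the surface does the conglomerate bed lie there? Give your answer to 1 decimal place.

Two edge vectors: Shot 2→Shot 3 = (792, 419, 691.3), Shot 2→Shot 4 = (522, -413, 526.6).
Normal n = (Shot 2→Shot 3) × (Shot 2→Shot 4) = (506152.3, -56208.6, -545814).
So ∂z/∂E = −n_x/n_z = 0.927334770 and ∂z/∂N = −n_y/n_z = −0.102981235.
Intercept c from Shot 2: 2626.3 − 302154.42 + 501008.24 = 201480.13.
At (327484, 4865345): z_contact = 303687.30 − 501039.24 + 201480.13 = 4128.19 ft.
Depth below ground = 4173 − 4128.19 = 44.8 ft.

44.8 ft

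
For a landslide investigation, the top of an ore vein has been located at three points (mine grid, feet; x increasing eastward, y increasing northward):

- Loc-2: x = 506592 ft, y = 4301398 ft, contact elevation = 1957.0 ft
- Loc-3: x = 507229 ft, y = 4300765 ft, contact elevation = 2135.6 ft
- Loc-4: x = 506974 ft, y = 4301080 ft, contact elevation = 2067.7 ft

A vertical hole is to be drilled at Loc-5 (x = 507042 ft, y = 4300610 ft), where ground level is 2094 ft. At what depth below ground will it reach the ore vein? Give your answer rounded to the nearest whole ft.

Let the plane be z = a·x + b·y + c.
Loc-3−Loc-2: 637a − 633b = 178.6;  Loc-4−Loc-2: 382a − 318b = 110.7.
Solving gives a = 0.33838685, b = 0.05837666.
Then c = 1957 − a·506592 − b·4301398 = −420568.30.
At (507042, 4300610): z_contact = 171576.3 + 251055.2 − 420568.30 = 2063.3 ft.
Depth below ground = 2094 − 2063.3 = 31 ft.

31 ft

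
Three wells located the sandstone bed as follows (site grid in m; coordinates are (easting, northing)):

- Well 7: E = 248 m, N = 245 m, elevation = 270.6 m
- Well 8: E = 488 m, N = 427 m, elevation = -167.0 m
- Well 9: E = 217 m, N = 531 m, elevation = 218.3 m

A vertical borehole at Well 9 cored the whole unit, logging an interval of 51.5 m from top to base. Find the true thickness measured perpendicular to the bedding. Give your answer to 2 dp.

Two edge vectors: Well 7→Well 8 = (240, 182, -437.6), Well 7→Well 9 = (-31, 286, -52.3).
Normal n = (Well 7→Well 8) × (Well 7→Well 9) = (115635, 26117.6, 74282).
So ∂z/∂E = −n_x/n_z = −1.55670 and ∂z/∂N = −n_y/n_z = −0.35160.
|∇z| = √(a²+b²) = 1.59592, so dip δ = arctan(1.59592) = 57.93°.
True thickness = vertical thickness × cos δ = 51.5 × cos 57.93° = 27.35 m.

27.35 m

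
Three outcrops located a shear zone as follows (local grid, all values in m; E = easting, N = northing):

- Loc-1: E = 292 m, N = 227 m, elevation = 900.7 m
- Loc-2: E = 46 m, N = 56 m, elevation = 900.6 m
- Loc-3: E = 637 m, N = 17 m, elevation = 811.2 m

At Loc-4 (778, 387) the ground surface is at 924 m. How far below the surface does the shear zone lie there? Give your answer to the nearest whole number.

59 m

Let the plane be z = a·E + b·N + c.
Loc-2−Loc-1: −246a − 171b = −0.1;  Loc-3−Loc-1: 345a − 210b = −89.5.
Solving gives a = −0.13812, b = 0.19928.
Then c = 900.7 − a·292 − b·227 = 895.79.
At (778, 387): z_contact = −107.5 + 77.1 + 895.79 = 865.5 m.
Depth below ground = 924 − 865.5 = 59 m.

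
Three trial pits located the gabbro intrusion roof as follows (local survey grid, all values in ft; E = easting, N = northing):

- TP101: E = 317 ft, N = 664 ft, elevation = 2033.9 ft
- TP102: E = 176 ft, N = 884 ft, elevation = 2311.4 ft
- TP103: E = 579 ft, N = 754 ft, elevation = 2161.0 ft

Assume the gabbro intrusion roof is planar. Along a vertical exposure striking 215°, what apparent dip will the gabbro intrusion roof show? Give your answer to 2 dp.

Let the plane be z = a·E + b·N + c.
TP102−TP101: −141a + 220b = 277.5;  TP103−TP101: 262a + 90b = 127.1.
Solving gives a = 0.04247, b = 1.28858.
Unit vector along 215° is (sin 215°, cos 215°) = (-0.5736, -0.8192).
Slope in that direction = a·(-0.5736) + b·(-0.8192) = −1.07991.
Apparent dip = arctan|1.07991| = 47.20° (true dip is 52.2°, so apparent ≤ true as expected).

47.20°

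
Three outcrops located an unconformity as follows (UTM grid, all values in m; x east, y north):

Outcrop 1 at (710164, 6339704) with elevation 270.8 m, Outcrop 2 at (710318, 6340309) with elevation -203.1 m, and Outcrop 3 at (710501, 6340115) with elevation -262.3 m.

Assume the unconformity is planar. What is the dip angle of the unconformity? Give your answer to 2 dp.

46.75°

Two edge vectors: Outcrop 1→Outcrop 2 = (154, 605, -473.9), Outcrop 1→Outcrop 3 = (337, 411, -533.1).
Normal n = (Outcrop 1→Outcrop 2) × (Outcrop 1→Outcrop 3) = (-127752.6, -77606.9, -140591).
So ∂z/∂x = −n_x/n_z = −0.90868 and ∂z/∂y = −n_y/n_z = −0.55200.
Gradient magnitude |∇z| = √(a² + b²) = √(0.82570 + 0.30471) = 1.06321.
True dip = arctan(1.06321) = 46.75°, dipping toward ENE (azimuth ≈ 059°).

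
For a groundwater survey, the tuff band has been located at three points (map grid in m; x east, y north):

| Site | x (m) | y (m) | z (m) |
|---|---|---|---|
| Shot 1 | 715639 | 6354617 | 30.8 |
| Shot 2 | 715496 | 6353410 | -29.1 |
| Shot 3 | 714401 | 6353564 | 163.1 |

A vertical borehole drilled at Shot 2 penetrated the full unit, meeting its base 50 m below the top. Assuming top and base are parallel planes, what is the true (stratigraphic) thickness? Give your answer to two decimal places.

Two edge vectors: Shot 1→Shot 2 = (-143, -1207, -59.9), Shot 1→Shot 3 = (-1238, -1053, 132.3).
Normal n = (Shot 1→Shot 2) × (Shot 1→Shot 3) = (-222760.8, 93075.1, -1343687).
So ∂z/∂x = −n_x/n_z = −0.16578 and ∂z/∂y = −n_y/n_z = 0.06927.
|∇z| = √(a²+b²) = 0.17967, so dip δ = arctan(0.17967) = 10.19°.
True thickness = vertical thickness × cos δ = 50 × cos 10.19° = 49.21 m.

49.21 m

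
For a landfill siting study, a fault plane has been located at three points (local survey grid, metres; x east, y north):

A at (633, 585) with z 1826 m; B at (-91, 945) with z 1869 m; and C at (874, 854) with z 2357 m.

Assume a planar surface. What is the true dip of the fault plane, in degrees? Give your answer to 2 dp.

57.01°

Two edge vectors: A→B = (-724, 360, 43), A→C = (241, 269, 531).
Normal n = (A→B) × (A→C) = (179593, 394807, -281516).
So ∂z/∂x = −n_x/n_z = 0.63795 and ∂z/∂y = −n_y/n_z = 1.40243.
Gradient magnitude |∇z| = √(a² + b²) = √(0.40698 + 1.96682) = 1.54071.
True dip = arctan(1.54071) = 57.01°, dipping toward SSW (azimuth ≈ 204°).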